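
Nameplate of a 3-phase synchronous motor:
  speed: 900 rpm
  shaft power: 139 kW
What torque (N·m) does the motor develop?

1470 N·m

ω = 2π × 900/60 = 94.25 rad/s
τ = P/ω = 139000/94.25 = 1470 N·m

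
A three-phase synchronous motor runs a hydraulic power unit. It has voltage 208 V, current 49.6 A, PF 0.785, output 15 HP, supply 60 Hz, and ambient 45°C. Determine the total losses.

P_in = √3·V·I·cosφ = 1.732×208×49.6×0.785 = 14027 W
P_out = 15×746 = 11190 W
Losses = P_in − P_out = 14027 − 11190 = 2837 W

2840 W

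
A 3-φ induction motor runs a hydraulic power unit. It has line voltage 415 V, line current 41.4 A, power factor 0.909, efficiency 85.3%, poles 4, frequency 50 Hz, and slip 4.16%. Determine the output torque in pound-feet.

P_in = √3·V·I·cosφ = 1.732 × 415 × 41.4 × 0.909 = 27050 W
P_out = η·P_in = 0.853 × 27050 = 23074 W
n_s = 120×50/4 = 1500 rpm; n = 1500×(1−0.0416) = 1438 rpm
ω = 2π×1438/60 = 150.6 rad/s
τ = P_out/ω = 23074/150.6 = 153.2 N·m
In lb·ft: 153.2/1.356 = 113 lb·ft

113 lb·ft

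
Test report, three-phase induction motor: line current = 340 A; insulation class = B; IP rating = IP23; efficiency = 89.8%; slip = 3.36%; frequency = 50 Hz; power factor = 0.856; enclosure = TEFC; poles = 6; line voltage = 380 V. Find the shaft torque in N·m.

P_in = √3·V·I·cosφ = 1.732 × 380 × 340 × 0.856 = 191551 W
P_out = η·P_in = 0.898 × 191551 = 172013 W
n_s = 120×50/6 = 1000 rpm; n = 1000×(1−0.0336) = 966 rpm
ω = 2π×966/60 = 101.2 rad/s
τ = P_out/ω = 172013/101.2 = 1700 N·m

1700 N·m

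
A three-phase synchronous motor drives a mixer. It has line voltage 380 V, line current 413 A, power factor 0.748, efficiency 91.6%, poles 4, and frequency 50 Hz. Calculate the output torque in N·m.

P_in = √3·V·I·cosφ = 1.732 × 380 × 413 × 0.748 = 203321 W
P_out = η·P_in = 0.916 × 203321 = 186242 W
n = n_s = 120×50/4 = 1500 rpm (synchronous)
ω = 2π×1500/60 = 157.1 rad/s
τ = P_out/ω = 186242/157.1 = 1190 N·m

1190 N·m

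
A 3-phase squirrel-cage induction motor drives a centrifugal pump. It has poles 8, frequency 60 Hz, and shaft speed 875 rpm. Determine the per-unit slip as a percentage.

2.78 %

n_s = 120f/p = 120×60/8 = 900 rpm
s = (n_s − n)/n_s = (900 − 875)/900 = 0.0278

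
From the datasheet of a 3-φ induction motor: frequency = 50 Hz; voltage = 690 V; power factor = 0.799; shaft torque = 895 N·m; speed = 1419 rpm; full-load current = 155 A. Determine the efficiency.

89.9 %

ω = 2π × 1419/60 = 148.6 rad/s; P_out = τω = 895 × 148.6 = 132997 W
P_in = √3·V_L·I_L·cosφ = 1.732 × 690 × 155 × 0.799 = 148005 W
η = P_out / P_in = 132997 / 148005 = 0.899 = 89.9%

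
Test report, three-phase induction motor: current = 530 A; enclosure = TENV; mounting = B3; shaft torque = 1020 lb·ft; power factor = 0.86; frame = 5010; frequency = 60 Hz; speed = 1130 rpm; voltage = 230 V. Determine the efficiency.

τ = 1020 lb·ft × 1.356 = 1383 N·m
ω = 2π × 1130/60 = 118.3 rad/s; P_out = τω = 1383 × 118.3 = 163609 W
P_in = √3·V_L·I_L·cosφ = 1.732 × 230 × 530 × 0.86 = 181572 W
η = P_out / P_in = 163609 / 181572 = 0.901 = 90.1%

90.1 %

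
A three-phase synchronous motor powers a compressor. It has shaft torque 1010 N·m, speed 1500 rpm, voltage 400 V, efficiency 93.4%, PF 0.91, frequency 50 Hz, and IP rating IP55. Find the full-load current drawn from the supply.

269 A

ω = 2π×1500/60 = 157.1 rad/s; P_out = τω = 1010 × 157.1 = 158671 W
P_in = P_out / η = 158671 / 0.934 = 169883 W
I_L = P_in / (√3·V_L·cosφ) = 169883 / (1.732 × 400 × 0.91) = 269 A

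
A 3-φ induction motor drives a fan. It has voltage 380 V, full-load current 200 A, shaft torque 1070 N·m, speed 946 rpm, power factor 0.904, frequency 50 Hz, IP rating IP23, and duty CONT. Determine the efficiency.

ω = 2π × 946/60 = 99.06 rad/s; P_out = τω = 1070 × 99.06 = 105994 W
P_in = √3·V_L·I_L·cosφ = 1.732 × 380 × 200 × 0.904 = 118995 W
η = P_out / P_in = 105994 / 118995 = 0.891 = 89.1%

89.1 %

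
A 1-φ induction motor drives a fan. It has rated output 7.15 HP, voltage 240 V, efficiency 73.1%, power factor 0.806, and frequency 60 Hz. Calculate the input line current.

37.7 A

P_out = 7.15 × 746 = 5334 W
P_in = P_out / η = 5334 / 0.731 = 7297 W
I = P_in / (V·cosφ) = 7297 / (240 × 0.806) = 37.7 A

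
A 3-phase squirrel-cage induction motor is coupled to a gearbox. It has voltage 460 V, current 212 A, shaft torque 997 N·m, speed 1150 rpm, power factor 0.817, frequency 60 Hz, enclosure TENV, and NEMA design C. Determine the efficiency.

87.0 %

ω = 2π × 1150/60 = 120.4 rad/s; P_out = τω = 997 × 120.4 = 120039 W
P_in = √3·V_L·I_L·cosφ = 1.732 × 460 × 212 × 0.817 = 137995 W
η = P_out / P_in = 120039 / 137995 = 0.870 = 87.0%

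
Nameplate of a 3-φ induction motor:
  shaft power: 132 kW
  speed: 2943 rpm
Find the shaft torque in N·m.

ω = 2π × 2943/60 = 308.2 rad/s
τ = P/ω = 132000/308.2 = 428 N·m

428 N·m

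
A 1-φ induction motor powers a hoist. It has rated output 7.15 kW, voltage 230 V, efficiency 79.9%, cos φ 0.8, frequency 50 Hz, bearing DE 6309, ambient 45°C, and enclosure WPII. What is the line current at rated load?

48.6 A

P_out = 7.15 kW = 7150 W
P_in = P_out / η = 7150 / 0.799 = 8949 W
I = P_in / (V·cosφ) = 8949 / (230 × 0.8) = 48.6 A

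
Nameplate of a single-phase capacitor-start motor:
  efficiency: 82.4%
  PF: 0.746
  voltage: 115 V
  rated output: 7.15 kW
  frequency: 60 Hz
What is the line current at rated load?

101 A

P_out = 7.15 kW = 7150 W
P_in = P_out / η = 7150 / 0.824 = 8677 W
I = P_in / (V·cosφ) = 8677 / (115 × 0.746) = 101 A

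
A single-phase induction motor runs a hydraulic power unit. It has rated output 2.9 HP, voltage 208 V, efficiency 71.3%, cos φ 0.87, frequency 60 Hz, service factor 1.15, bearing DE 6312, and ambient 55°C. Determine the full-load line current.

P_out = 2.9 × 746 = 2163 W
P_in = P_out / η = 2163 / 0.713 = 3034 W
I = P_in / (V·cosφ) = 3034 / (208 × 0.87) = 16.8 A

16.8 A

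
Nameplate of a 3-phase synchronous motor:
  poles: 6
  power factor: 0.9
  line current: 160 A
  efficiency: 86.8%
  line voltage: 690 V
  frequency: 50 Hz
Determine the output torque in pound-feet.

1050 lb·ft

P_in = √3·V·I·cosφ = 1.732 × 690 × 160 × 0.9 = 172092 W
P_out = η·P_in = 0.868 × 172092 = 149376 W
n = n_s = 120×50/6 = 1000 rpm (synchronous)
ω = 2π×1000/60 = 104.7 rad/s
τ = P_out/ω = 149376/104.7 = 1427 N·m
In lb·ft: 1427/1.356 = 1050 lb·ft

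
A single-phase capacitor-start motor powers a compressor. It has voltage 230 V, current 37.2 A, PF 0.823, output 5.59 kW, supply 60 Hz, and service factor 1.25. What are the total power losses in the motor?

P_in = V·I·cosφ = 230×37.2×0.823 = 7042 W
P_out = 5590 W
Losses = P_in − P_out = 7042 − 5590 = 1452 W

1.45 kW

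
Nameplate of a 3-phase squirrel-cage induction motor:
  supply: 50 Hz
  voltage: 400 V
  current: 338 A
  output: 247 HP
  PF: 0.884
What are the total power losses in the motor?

22700 W

P_in = √3·V·I·cosφ = 1.732×400×338×0.884 = 207003 W
P_out = 247×746 = 184262 W
Losses = P_in − P_out = 207003 − 184262 = 22741 W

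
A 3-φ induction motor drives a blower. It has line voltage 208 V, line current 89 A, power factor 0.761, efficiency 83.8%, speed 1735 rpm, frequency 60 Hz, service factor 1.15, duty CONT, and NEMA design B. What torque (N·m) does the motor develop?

113 N·m

P_in = √3·V·I·cosφ = 1.732 × 208 × 89 × 0.761 = 24400 W
P_out = η·P_in = 0.838 × 24400 = 20447 W
n = 1735 rpm
ω = 2π×1735/60 = 181.7 rad/s
τ = P_out/ω = 20447/181.7 = 113 N·m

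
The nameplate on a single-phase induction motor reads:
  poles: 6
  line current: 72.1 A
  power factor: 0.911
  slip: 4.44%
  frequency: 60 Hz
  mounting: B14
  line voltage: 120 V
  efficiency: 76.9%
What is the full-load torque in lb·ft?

P_in = V·I·cosφ = 120 × 72.1 × 0.911 = 7882 W
P_out = η·P_in = 0.769 × 7882 = 6061 W
n_s = 120×60/6 = 1200 rpm; n = 1200×(1−0.0444) = 1147 rpm
ω = 2π×1147/60 = 120.1 rad/s
τ = P_out/ω = 6061/120.1 = 50.47 N·m
In lb·ft: 50.47/1.356 = 37.2 lb·ft

37.2 lb·ft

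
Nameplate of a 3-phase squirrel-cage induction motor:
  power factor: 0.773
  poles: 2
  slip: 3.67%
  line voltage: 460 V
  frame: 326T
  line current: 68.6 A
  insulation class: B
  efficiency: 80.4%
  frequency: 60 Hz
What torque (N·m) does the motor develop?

P_in = √3·V·I·cosφ = 1.732 × 460 × 68.6 × 0.773 = 42248 W
P_out = η·P_in = 0.804 × 42248 = 33967 W
n_s = 120×60/2 = 3600 rpm; n = 3600×(1−0.0367) = 3468 rpm
ω = 2π×3468/60 = 363.2 rad/s
τ = P_out/ω = 33967/363.2 = 93.5 N·m

93.5 N·m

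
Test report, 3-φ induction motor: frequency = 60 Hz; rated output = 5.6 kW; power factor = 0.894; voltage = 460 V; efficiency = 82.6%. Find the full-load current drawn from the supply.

9.52 A

P_out = 5.6 kW = 5600 W
P_in = P_out / η = 5600 / 0.826 = 6780 W
I_L = P_in / (√3·V_L·cosφ) = 6780 / (1.732 × 460 × 0.894) = 9.52 A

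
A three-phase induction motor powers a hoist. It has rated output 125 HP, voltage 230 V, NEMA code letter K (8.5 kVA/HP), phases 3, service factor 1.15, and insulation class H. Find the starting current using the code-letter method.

2670 A

S_LR = 8.5 × 125 = 1062.5 kVA
I_LR = S_LR/(√3·V_L) = 1062500/(1.732×230) = 2670 A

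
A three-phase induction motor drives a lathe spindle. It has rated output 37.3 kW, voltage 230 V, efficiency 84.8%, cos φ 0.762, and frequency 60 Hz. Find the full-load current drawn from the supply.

145 A

P_out = 37.3 kW = 37300 W
P_in = P_out / η = 37300 / 0.848 = 43986 W
I_L = P_in / (√3·V_L·cosφ) = 43986 / (1.732 × 230 × 0.762) = 145 A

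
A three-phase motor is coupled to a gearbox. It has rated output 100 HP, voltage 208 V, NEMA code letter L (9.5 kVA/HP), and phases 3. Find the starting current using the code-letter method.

S_LR = 9.5 × 100 = 950 kVA
I_LR = S_LR/(√3·V_L) = 950000/(1.732×208) = 2640 A

2640 A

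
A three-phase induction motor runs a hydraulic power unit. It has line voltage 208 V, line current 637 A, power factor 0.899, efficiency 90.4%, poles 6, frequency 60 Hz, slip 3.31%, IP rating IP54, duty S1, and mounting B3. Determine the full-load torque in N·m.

1530 N·m

P_in = √3·V·I·cosφ = 1.732 × 208 × 637 × 0.899 = 206305 W
P_out = η·P_in = 0.904 × 206305 = 186500 W
n_s = 120×60/6 = 1200 rpm; n = 1200×(1−0.0331) = 1160 rpm
ω = 2π×1160/60 = 121.5 rad/s
τ = P_out/ω = 186500/121.5 = 1530 N·m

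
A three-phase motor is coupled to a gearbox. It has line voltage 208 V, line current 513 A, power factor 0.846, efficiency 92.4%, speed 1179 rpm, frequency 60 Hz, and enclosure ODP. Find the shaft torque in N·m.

1170 N·m

P_in = √3·V·I·cosφ = 1.732 × 208 × 513 × 0.846 = 156350 W
P_out = η·P_in = 0.924 × 156350 = 144467 W
n = 1179 rpm
ω = 2π×1179/60 = 123.5 rad/s
τ = P_out/ω = 144467/123.5 = 1170 N·m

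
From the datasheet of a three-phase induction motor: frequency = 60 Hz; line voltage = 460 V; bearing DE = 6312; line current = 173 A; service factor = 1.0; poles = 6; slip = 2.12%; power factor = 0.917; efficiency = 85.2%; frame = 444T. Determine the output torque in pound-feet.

P_in = √3·V·I·cosφ = 1.732 × 460 × 173 × 0.917 = 126392 W
P_out = η·P_in = 0.852 × 126392 = 107686 W
n_s = 120×60/6 = 1200 rpm; n = 1200×(1−0.0212) = 1175 rpm
ω = 2π×1175/60 = 123 rad/s
τ = P_out/ω = 107686/123 = 875.5 N·m
In lb·ft: 875.5/1.356 = 646 lb·ft

646 lb·ft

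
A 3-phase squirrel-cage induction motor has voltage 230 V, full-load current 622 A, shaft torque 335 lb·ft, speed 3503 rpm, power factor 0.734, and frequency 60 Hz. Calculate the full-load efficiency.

τ = 335 lb·ft × 1.356 = 454.3 N·m
ω = 2π × 3503/60 = 366.8 rad/s; P_out = τω = 454.3 × 366.8 = 166637 W
P_in = √3·V_L·I_L·cosφ = 1.732 × 230 × 622 × 0.734 = 181870 W
η = P_out / P_in = 166637 / 181870 = 0.916 = 91.6%

91.6 %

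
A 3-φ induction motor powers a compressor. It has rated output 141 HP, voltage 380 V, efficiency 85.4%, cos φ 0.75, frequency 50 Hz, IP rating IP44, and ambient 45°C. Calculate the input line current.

250 A

P_out = 141 × 746 = 105186 W
P_in = P_out / η = 105186 / 0.854 = 123169 W
I_L = P_in / (√3·V_L·cosφ) = 123169 / (1.732 × 380 × 0.75) = 250 A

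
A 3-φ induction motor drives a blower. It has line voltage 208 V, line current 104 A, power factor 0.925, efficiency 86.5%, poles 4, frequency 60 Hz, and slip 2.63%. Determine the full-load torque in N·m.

P_in = √3·V·I·cosφ = 1.732 × 208 × 104 × 0.925 = 34657 W
P_out = η·P_in = 0.865 × 34657 = 29978 W
n_s = 120×60/4 = 1800 rpm; n = 1800×(1−0.0263) = 1753 rpm
ω = 2π×1753/60 = 183.6 rad/s
τ = P_out/ω = 29978/183.6 = 163 N·m

163 N·m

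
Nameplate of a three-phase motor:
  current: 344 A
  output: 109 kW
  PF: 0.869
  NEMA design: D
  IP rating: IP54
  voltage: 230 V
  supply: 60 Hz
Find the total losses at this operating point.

P_in = √3·V·I·cosφ = 1.732×230×344×0.869 = 119084 W
P_out = 109000 W
Losses = P_in − P_out = 119084 − 109000 = 10084 W

10100 W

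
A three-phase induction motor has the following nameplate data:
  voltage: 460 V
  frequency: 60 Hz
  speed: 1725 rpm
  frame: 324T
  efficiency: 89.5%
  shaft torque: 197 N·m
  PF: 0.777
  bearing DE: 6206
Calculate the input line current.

ω = 2π×1725/60 = 180.6 rad/s; P_out = τω = 197 × 180.6 = 35578 W
P_in = P_out / η = 35578 / 0.895 = 39752 W
I_L = P_in / (√3·V_L·cosφ) = 39752 / (1.732 × 460 × 0.777) = 64.2 A

64.2 A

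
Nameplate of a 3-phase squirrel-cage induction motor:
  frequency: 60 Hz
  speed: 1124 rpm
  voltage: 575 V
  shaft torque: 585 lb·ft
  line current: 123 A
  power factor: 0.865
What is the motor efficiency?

88.1 %

τ = 585 lb·ft × 1.356 = 793.3 N·m
ω = 2π × 1124/60 = 117.7 rad/s; P_out = τω = 793.3 × 117.7 = 93371 W
P_in = √3·V_L·I_L·cosφ = 1.732 × 575 × 123 × 0.865 = 105959 W
η = P_out / P_in = 93371 / 105959 = 0.881 = 88.1%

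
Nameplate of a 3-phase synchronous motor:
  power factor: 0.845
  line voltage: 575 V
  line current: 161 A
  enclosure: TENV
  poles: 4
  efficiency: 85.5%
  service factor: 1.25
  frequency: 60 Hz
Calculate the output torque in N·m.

615 N·m

P_in = √3·V·I·cosφ = 1.732 × 575 × 161 × 0.845 = 135487 W
P_out = η·P_in = 0.855 × 135487 = 115841 W
n = n_s = 120×60/4 = 1800 rpm (synchronous)
ω = 2π×1800/60 = 188.5 rad/s
τ = P_out/ω = 115841/188.5 = 615 N·m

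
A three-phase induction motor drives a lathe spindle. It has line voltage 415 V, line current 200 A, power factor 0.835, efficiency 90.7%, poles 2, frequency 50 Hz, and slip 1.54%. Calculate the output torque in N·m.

352 N·m

P_in = √3·V·I·cosφ = 1.732 × 415 × 200 × 0.835 = 120036 W
P_out = η·P_in = 0.907 × 120036 = 108873 W
n_s = 120×50/2 = 3000 rpm; n = 3000×(1−0.0154) = 2954 rpm
ω = 2π×2954/60 = 309.3 rad/s
τ = P_out/ω = 108873/309.3 = 352 N·m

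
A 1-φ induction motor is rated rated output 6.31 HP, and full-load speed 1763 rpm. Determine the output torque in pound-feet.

18.8 lb·ft

P_out = 6.31 × 746 = 4707 W
ω = 2π × 1763/60 = 184.6 rad/s
τ = P_out/ω = 4707/184.6 = 25.5 N·m
In lb·ft: 25.5/1.356 = 18.8 lb·ft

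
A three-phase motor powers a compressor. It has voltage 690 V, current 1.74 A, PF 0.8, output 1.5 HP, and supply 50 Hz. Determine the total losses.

P_in = √3·V·I·cosφ = 1.732×690×1.74×0.8 = 1664 W
P_out = 1.5×746 = 1119 W
Losses = P_in − P_out = 1664 − 1119 = 545 W

545 W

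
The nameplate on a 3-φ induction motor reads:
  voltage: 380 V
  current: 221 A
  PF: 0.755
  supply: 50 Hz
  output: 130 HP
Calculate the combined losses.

12.8 kW

P_in = √3·V·I·cosφ = 1.732×380×221×0.755 = 109817 W
P_out = 130×746 = 96980 W
Losses = P_in − P_out = 109817 − 96980 = 12837 W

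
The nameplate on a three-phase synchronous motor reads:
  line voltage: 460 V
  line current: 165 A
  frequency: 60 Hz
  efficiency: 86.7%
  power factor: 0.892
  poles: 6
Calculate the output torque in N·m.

809 N·m

P_in = √3·V·I·cosφ = 1.732 × 460 × 165 × 0.892 = 117261 W
P_out = η·P_in = 0.867 × 117261 = 101665 W
n = n_s = 120×60/6 = 1200 rpm (synchronous)
ω = 2π×1200/60 = 125.7 rad/s
τ = P_out/ω = 101665/125.7 = 809 N·m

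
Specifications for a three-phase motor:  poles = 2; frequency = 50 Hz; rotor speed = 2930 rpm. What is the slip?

2.33 %

n_s = 120f/p = 120×50/2 = 3000 rpm
s = (n_s − n)/n_s = (3000 − 2930)/3000 = 0.0233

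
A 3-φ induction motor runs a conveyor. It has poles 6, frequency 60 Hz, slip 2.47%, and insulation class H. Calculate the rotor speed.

1170 rpm

n_s = 120f/p = 120×60/6 = 1200 rpm
n = n_s(1 − s) = 1200 × (1 − 0.0247) = 1170 rpm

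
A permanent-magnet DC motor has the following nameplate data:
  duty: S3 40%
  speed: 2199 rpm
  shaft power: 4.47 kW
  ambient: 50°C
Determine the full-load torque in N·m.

ω = 2π × 2199/60 = 230.3 rad/s
τ = P/ω = 4470/230.3 = 19.4 N·m

19.4 N·m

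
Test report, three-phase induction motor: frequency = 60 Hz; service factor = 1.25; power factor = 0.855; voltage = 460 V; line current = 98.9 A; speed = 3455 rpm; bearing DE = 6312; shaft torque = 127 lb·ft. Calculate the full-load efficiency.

τ = 127 lb·ft × 1.356 = 172.2 N·m
ω = 2π × 3455/60 = 361.8 rad/s; P_out = τω = 172.2 × 361.8 = 62302 W
P_in = √3·V_L·I_L·cosφ = 1.732 × 460 × 98.9 × 0.855 = 67370 W
η = P_out / P_in = 62302 / 67370 = 0.925 = 92.5%

92.5 %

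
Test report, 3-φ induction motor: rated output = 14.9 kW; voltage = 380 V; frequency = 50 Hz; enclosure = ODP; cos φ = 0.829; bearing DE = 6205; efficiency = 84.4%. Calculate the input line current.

32.4 A

P_out = 14.9 kW = 14900 W
P_in = P_out / η = 14900 / 0.844 = 17654 W
I_L = P_in / (√3·V_L·cosφ) = 17654 / (1.732 × 380 × 0.829) = 32.4 A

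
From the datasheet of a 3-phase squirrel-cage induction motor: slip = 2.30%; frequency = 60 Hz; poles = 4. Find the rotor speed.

1759 rpm

n_s = 120f/p = 120×60/4 = 1800 rpm
n = n_s(1 − s) = 1800 × (1 − 0.023) = 1759 rpm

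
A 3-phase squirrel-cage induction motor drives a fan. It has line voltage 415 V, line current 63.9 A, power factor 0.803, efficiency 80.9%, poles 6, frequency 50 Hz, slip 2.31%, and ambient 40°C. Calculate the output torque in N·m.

292 N·m

P_in = √3·V·I·cosφ = 1.732 × 415 × 63.9 × 0.803 = 36882 W
P_out = η·P_in = 0.809 × 36882 = 29838 W
n_s = 120×50/6 = 1000 rpm; n = 1000×(1−0.0231) = 977 rpm
ω = 2π×977/60 = 102.3 rad/s
τ = P_out/ω = 29838/102.3 = 292 N·m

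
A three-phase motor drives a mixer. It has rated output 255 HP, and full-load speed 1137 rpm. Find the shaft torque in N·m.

1600 N·m

P_out = 255 × 746 = 190230 W
ω = 2π × 1137/60 = 119.1 rad/s
τ = P_out/ω = 190230/119.1 = 1600 N·m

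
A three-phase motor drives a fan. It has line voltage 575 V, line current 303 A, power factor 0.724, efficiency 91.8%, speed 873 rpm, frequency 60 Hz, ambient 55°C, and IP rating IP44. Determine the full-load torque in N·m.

P_in = √3·V·I·cosφ = 1.732 × 575 × 303 × 0.724 = 218473 W
P_out = η·P_in = 0.918 × 218473 = 200558 W
n = 873 rpm
ω = 2π×873/60 = 91.42 rad/s
τ = P_out/ω = 200558/91.42 = 2190 N·m

2190 N·m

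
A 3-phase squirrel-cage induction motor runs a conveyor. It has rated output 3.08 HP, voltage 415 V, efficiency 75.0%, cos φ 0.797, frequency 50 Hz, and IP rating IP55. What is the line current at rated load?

5.35 A

P_out = 3.08 × 746 = 2298 W
P_in = P_out / η = 2298 / 0.750 = 3064 W
I_L = P_in / (√3·V_L·cosφ) = 3064 / (1.732 × 415 × 0.797) = 5.35 A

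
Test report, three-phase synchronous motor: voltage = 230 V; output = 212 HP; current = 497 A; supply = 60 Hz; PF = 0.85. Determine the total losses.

10100 W

P_in = √3·V·I·cosφ = 1.732×230×497×0.85 = 168287 W
P_out = 212×746 = 158152 W
Losses = P_in − P_out = 168287 − 158152 = 10135 W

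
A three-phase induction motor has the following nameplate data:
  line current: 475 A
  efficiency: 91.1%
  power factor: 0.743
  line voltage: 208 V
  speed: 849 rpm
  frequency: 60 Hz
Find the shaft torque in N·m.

P_in = √3·V·I·cosφ = 1.732 × 208 × 475 × 0.743 = 127143 W
P_out = η·P_in = 0.911 × 127143 = 115827 W
n = 849 rpm
ω = 2π×849/60 = 88.91 rad/s
τ = P_out/ω = 115827/88.91 = 1300 N·m

1300 N·m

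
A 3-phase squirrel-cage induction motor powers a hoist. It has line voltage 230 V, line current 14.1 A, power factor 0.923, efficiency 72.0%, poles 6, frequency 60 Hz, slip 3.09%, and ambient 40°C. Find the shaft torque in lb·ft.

22.6 lb·ft

P_in = √3·V·I·cosφ = 1.732 × 230 × 14.1 × 0.923 = 5184 W
P_out = η·P_in = 0.72 × 5184 = 3732 W
n_s = 120×60/6 = 1200 rpm; n = 1200×(1−0.0309) = 1163 rpm
ω = 2π×1163/60 = 121.8 rad/s
τ = P_out/ω = 3732/121.8 = 30.64 N·m
In lb·ft: 30.64/1.356 = 22.6 lb·ft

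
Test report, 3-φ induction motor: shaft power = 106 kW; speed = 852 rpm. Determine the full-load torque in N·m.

ω = 2π × 852/60 = 89.22 rad/s
τ = P/ω = 106000/89.22 = 1190 N·m

1190 N·m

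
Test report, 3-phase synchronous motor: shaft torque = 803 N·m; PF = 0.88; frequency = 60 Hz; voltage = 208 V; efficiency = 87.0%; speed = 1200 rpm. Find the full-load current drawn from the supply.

366 A

ω = 2π×1200/60 = 125.7 rad/s; P_out = τω = 803 × 125.7 = 100937 W
P_in = P_out / η = 100937 / 0.870 = 116020 W
I_L = P_in / (√3·V_L·cosφ) = 116020 / (1.732 × 208 × 0.88) = 366 A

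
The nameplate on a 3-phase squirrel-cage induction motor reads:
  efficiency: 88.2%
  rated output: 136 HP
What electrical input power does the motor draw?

P_out = 136 × 746 = 101456 W
P_in = P_out/η = 101456/0.882 = 115029 W = 115 kW

115 kW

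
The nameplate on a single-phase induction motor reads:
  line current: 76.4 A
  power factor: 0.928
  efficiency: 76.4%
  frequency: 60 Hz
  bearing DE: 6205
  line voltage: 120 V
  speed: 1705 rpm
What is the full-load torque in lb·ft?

P_in = V·I·cosφ = 120 × 76.4 × 0.928 = 8508 W
P_out = η·P_in = 0.764 × 8508 = 6500 W
n = 1705 rpm
ω = 2π×1705/60 = 178.5 rad/s
τ = P_out/ω = 6500/178.5 = 36.41 N·m
In lb·ft: 36.41/1.356 = 26.9 lb·ft

26.9 lb·ft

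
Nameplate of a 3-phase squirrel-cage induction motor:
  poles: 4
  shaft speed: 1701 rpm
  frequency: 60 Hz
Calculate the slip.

n_s = 120f/p = 120×60/4 = 1800 rpm
s = (n_s − n)/n_s = (1800 − 1701)/1800 = 0.0550

5.50 %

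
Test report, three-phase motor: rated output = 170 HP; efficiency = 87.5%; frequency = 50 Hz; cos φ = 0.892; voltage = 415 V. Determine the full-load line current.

226 A

P_out = 170 × 746 = 126820 W
P_in = P_out / η = 126820 / 0.875 = 144937 W
I_L = P_in / (√3·V_L·cosφ) = 144937 / (1.732 × 415 × 0.892) = 226 A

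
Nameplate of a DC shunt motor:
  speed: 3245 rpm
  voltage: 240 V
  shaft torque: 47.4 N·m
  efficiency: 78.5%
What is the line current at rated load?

85.5 A

ω = 2π×3245/60 = 339.8 rad/s; P_out = τω = 47.4 × 339.8 = 16107 W
P_in = P_out / η = 16107 / 0.785 = 20518 W
I = P_in / V = 20518 / 240 = 85.5 A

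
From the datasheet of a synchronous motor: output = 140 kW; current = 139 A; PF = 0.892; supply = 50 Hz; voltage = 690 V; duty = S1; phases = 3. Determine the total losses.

P_in = √3·V·I·cosφ = 1.732×690×139×0.892 = 148176 W
P_out = 140000 W
Losses = P_in − P_out = 148176 − 140000 = 8176 W

8180 W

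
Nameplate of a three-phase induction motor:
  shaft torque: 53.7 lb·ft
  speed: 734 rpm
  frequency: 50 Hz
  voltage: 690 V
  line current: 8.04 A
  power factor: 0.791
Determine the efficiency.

τ = 53.7 lb·ft × 1.356 = 72.82 N·m
ω = 2π × 734/60 = 76.86 rad/s; P_out = τω = 72.82 × 76.86 = 5597 W
P_in = √3·V_L·I_L·cosφ = 1.732 × 690 × 8.04 × 0.791 = 7600 W
η = P_out / P_in = 5597 / 7600 = 0.736 = 73.6%

73.6 %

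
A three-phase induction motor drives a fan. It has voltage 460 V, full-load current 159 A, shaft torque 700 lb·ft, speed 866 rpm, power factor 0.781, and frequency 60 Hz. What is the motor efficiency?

τ = 700 lb·ft × 1.356 = 949.2 N·m
ω = 2π × 866/60 = 90.69 rad/s; P_out = τω = 949.2 × 90.69 = 86083 W
P_in = √3·V_L·I_L·cosφ = 1.732 × 460 × 159 × 0.781 = 98936 W
η = P_out / P_in = 86083 / 98936 = 0.870 = 87.0%

87.0 %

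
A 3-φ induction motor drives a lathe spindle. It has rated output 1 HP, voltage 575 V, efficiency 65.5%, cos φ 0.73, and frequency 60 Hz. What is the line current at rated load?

P_out = 1 × 746 = 746 W
P_in = P_out / η = 746 / 0.655 = 1139 W
I_L = P_in / (√3·V_L·cosφ) = 1139 / (1.732 × 575 × 0.73) = 1.57 A

1.57 A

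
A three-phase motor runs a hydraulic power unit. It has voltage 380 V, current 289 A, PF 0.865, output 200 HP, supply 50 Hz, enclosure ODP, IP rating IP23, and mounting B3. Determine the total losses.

P_in = √3·V·I·cosφ = 1.732×380×289×0.865 = 164530 W
P_out = 200×746 = 149200 W
Losses = P_in − P_out = 164530 − 149200 = 15330 W

15.3 kW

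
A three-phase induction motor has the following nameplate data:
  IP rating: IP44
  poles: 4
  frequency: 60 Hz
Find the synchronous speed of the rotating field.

n_s = 120f/p = 120×60/4 = 1800 rpm

1800 rpm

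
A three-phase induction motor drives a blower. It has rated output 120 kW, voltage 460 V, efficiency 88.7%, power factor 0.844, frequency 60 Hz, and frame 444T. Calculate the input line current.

P_out = 120 kW = 120000 W
P_in = P_out / η = 120000 / 0.887 = 135287 W
I_L = P_in / (√3·V_L·cosφ) = 135287 / (1.732 × 460 × 0.844) = 201 A

201 A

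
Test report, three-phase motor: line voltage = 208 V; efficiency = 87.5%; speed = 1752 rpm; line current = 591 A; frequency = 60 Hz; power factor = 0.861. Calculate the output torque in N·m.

P_in = √3·V·I·cosφ = 1.732 × 208 × 591 × 0.861 = 183317 W
P_out = η·P_in = 0.875 × 183317 = 160402 W
n = 1752 rpm
ω = 2π×1752/60 = 183.5 rad/s
τ = P_out/ω = 160402/183.5 = 874 N·m

874 N·m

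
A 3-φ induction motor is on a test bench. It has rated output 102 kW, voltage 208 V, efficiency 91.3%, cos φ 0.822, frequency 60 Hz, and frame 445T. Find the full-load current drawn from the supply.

377 A

P_out = 102 kW = 102000 W
P_in = P_out / η = 102000 / 0.913 = 111720 W
I_L = P_in / (√3·V_L·cosφ) = 111720 / (1.732 × 208 × 0.822) = 377 A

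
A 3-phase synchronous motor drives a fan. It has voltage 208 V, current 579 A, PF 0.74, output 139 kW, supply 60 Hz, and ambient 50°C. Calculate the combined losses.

P_in = √3·V·I·cosφ = 1.732×208×579×0.74 = 154355 W
P_out = 139000 W
Losses = P_in − P_out = 154355 − 139000 = 15355 W

15.4 kW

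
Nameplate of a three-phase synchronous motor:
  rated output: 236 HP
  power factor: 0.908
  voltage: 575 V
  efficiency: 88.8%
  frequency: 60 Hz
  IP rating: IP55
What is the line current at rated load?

P_out = 236 × 746 = 176056 W
P_in = P_out / η = 176056 / 0.888 = 198261 W
I_L = P_in / (√3·V_L·cosφ) = 198261 / (1.732 × 575 × 0.908) = 219 A

219 A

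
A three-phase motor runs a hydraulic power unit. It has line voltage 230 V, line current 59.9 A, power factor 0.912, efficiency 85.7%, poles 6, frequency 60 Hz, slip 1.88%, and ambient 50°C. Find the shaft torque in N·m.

151 N·m

P_in = √3·V·I·cosφ = 1.732 × 230 × 59.9 × 0.912 = 21762 W
P_out = η·P_in = 0.857 × 21762 = 18650 W
n_s = 120×60/6 = 1200 rpm; n = 1200×(1−0.0188) = 1177 rpm
ω = 2π×1177/60 = 123.3 rad/s
τ = P_out/ω = 18650/123.3 = 151 N·m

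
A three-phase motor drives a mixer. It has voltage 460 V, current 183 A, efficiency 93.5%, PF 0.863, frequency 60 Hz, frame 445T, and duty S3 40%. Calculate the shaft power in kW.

P_in = √3·V·I·cosφ = 1.732 × 460 × 183 × 0.863 = 125825 W
P_out = η·P_in = 0.935 × 125825 = 117646 W

118 kW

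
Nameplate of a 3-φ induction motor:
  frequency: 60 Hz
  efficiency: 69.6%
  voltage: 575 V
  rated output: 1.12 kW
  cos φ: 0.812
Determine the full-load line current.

1.99 A

P_out = 1.12 kW = 1120 W
P_in = P_out / η = 1120 / 0.696 = 1609 W
I_L = P_in / (√3·V_L·cosφ) = 1609 / (1.732 × 575 × 0.812) = 1.99 A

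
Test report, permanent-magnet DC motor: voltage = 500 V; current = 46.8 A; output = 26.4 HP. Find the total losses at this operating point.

3710 W

P_in = V·I = 500×46.8 = 23400 W
P_out = 26.4×746 = 19694 W
Losses = P_in − P_out = 23400 − 19694 = 3706 W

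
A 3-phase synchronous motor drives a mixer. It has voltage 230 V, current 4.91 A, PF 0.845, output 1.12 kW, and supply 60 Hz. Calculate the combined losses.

P_in = √3·V·I·cosφ = 1.732×230×4.91×0.845 = 1653 W
P_out = 1120 W
Losses = P_in − P_out = 1653 − 1120 = 533 W

533 W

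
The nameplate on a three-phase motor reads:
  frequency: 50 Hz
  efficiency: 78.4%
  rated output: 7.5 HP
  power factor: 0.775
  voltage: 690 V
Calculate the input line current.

7.7 A

P_out = 7.5 × 746 = 5595 W
P_in = P_out / η = 5595 / 0.784 = 7136 W
I_L = P_in / (√3·V_L·cosφ) = 7136 / (1.732 × 690 × 0.775) = 7.7 A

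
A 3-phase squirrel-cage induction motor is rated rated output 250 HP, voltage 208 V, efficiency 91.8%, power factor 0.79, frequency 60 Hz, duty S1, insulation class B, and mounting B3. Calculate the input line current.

P_out = 250 × 746 = 186500 W
P_in = P_out / η = 186500 / 0.918 = 203159 W
I_L = P_in / (√3·V_L·cosφ) = 203159 / (1.732 × 208 × 0.79) = 714 A

714 A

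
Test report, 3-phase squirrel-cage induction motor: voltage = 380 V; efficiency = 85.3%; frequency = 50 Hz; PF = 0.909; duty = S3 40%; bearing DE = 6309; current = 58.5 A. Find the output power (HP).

P_in = √3·V·I·cosφ = 1.732 × 380 × 58.5 × 0.909 = 34999 W
P_out = η·P_in = 0.853 × 34999 = 29854 W
= 29854/746 = 40 HP

40 HP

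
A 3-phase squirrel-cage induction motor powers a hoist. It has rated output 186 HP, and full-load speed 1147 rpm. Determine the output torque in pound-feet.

P_out = 186 × 746 = 138756 W
ω = 2π × 1147/60 = 120.1 rad/s
τ = P_out/ω = 138756/120.1 = 1155 N·m
In lb·ft: 1155/1.356 = 852 lb·ft

852 lb·ft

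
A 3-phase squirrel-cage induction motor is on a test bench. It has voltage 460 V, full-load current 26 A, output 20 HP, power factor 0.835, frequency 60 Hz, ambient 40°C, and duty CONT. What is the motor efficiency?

P_out = 20 × 746 = 14920 W
P_in = √3·V_L·I_L·cosφ = 1.732 × 460 × 26 × 0.835 = 17297 W
η = P_out / P_in = 14920 / 17297 = 0.863 = 86.3%

86.3 %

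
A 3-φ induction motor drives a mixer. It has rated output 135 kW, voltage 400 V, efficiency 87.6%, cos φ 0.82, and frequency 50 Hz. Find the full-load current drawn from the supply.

271 A

P_out = 135 kW = 135000 W
P_in = P_out / η = 135000 / 0.876 = 154110 W
I_L = P_in / (√3·V_L·cosφ) = 154110 / (1.732 × 400 × 0.82) = 271 A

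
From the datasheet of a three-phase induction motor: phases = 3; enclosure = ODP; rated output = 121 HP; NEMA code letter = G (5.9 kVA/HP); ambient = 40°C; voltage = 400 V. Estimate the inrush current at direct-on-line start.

S_LR = 5.9 × 121 = 713.9 kVA
I_LR = S_LR/(√3·V_L) = 713900/(1.732×400) = 1030 A

1030 A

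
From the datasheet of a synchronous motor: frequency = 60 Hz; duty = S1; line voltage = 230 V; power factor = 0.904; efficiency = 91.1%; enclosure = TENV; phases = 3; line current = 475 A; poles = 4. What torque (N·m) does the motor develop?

P_in = √3·V·I·cosφ = 1.732 × 230 × 475 × 0.904 = 171056 W
P_out = η·P_in = 0.911 × 171056 = 155832 W
n = n_s = 120×60/4 = 1800 rpm (synchronous)
ω = 2π×1800/60 = 188.5 rad/s
τ = P_out/ω = 155832/188.5 = 827 N·m

827 N·m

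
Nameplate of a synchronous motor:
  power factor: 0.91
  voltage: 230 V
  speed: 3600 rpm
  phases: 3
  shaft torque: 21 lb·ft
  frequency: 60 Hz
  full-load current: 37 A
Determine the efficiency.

τ = 21 lb·ft × 1.356 = 28.48 N·m
ω = 2π × 3600/60 = 377 rad/s; P_out = τω = 28.48 × 377 = 10737 W
P_in = √3·V_L·I_L·cosφ = 1.732 × 230 × 37 × 0.91 = 13413 W
η = P_out / P_in = 10737 / 13413 = 0.800 = 80.0%

80.0 %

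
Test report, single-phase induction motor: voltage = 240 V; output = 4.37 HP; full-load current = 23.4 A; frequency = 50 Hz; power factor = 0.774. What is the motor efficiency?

P_out = 4.37 × 746 = 3260 W
P_in = V·I·cosφ = 240 × 23.4 × 0.774 = 4347 W
η = P_out / P_in = 3260 / 4347 = 0.750 = 75.0%

75.0 %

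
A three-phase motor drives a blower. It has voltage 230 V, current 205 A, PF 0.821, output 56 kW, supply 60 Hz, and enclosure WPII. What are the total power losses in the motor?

11 kW

P_in = √3·V·I·cosφ = 1.732×230×205×0.821 = 67046 W
P_out = 56000 W
Losses = P_in − P_out = 67046 − 56000 = 11046 W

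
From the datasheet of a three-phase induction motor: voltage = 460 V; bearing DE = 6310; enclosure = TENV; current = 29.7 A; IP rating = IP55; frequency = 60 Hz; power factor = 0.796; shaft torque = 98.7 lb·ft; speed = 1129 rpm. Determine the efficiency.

τ = 98.7 lb·ft × 1.356 = 133.8 N·m
ω = 2π × 1129/60 = 118.2 rad/s; P_out = τω = 133.8 × 118.2 = 15815 W
P_in = √3·V_L·I_L·cosφ = 1.732 × 460 × 29.7 × 0.796 = 18835 W
η = P_out / P_in = 15815 / 18835 = 0.840 = 84.0%

84.0 %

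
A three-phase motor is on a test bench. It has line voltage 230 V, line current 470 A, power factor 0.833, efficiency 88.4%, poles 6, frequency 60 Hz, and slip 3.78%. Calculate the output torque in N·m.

P_in = √3·V·I·cosφ = 1.732 × 230 × 470 × 0.833 = 155962 W
P_out = η·P_in = 0.884 × 155962 = 137870 W
n_s = 120×60/6 = 1200 rpm; n = 1200×(1−0.0378) = 1155 rpm
ω = 2π×1155/60 = 121 rad/s
τ = P_out/ω = 137870/121 = 1140 N·m

1140 N·m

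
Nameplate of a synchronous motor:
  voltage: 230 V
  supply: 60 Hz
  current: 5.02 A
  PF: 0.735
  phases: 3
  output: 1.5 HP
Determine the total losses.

351 W

P_in = √3·V·I·cosφ = 1.732×230×5.02×0.735 = 1470 W
P_out = 1.5×746 = 1119 W
Losses = P_in − P_out = 1470 − 1119 = 351 W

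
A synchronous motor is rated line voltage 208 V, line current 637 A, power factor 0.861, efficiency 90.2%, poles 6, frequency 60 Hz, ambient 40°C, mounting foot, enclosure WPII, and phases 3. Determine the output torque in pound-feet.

P_in = √3·V·I·cosφ = 1.732 × 208 × 637 × 0.861 = 197585 W
P_out = η·P_in = 0.902 × 197585 = 178222 W
n = n_s = 120×60/6 = 1200 rpm (synchronous)
ω = 2π×1200/60 = 125.7 rad/s
τ = P_out/ω = 178222/125.7 = 1418 N·m
In lb·ft: 1418/1.356 = 1050 lb·ft

1050 lb·ft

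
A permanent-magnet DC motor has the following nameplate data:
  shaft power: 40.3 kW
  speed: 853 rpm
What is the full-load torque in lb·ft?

ω = 2π × 853/60 = 89.33 rad/s
τ = P/ω = 40300/89.33 = 451.1 N·m
In lb·ft: 451.1/1.356 = 333 lb·ft

333 lb·ft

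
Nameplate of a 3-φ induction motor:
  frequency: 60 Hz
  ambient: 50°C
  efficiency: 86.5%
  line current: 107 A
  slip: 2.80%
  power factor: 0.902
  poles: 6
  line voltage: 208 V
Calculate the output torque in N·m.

246 N·m

P_in = √3·V·I·cosφ = 1.732 × 208 × 107 × 0.902 = 34770 W
P_out = η·P_in = 0.865 × 34770 = 30076 W
n_s = 120×60/6 = 1200 rpm; n = 1200×(1−0.028) = 1166 rpm
ω = 2π×1166/60 = 122.1 rad/s
τ = P_out/ω = 30076/122.1 = 246 N·m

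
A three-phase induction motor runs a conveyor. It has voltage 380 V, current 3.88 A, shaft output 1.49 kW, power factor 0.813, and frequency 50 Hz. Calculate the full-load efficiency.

71.8 %

P_out = 1.49 kW = 1490 W
P_in = √3·V_L·I_L·cosφ = 1.732 × 380 × 3.88 × 0.813 = 2076 W
η = P_out / P_in = 1490 / 2076 = 0.718 = 71.8%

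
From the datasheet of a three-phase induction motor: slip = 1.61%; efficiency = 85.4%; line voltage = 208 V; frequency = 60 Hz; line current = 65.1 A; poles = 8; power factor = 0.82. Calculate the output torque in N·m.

P_in = √3·V·I·cosφ = 1.732 × 208 × 65.1 × 0.82 = 19231 W
P_out = η·P_in = 0.854 × 19231 = 16423 W
n_s = 120×60/8 = 900 rpm; n = 900×(1−0.0161) = 886 rpm
ω = 2π×886/60 = 92.78 rad/s
τ = P_out/ω = 16423/92.78 = 177 N·m

177 N·m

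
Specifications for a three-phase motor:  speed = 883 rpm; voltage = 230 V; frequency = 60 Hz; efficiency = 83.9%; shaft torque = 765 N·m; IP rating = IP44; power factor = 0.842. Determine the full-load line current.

251 A

ω = 2π×883/60 = 92.47 rad/s; P_out = τω = 765 × 92.47 = 70740 W
P_in = P_out / η = 70740 / 0.839 = 84315 W
I_L = P_in / (√3·V_L·cosφ) = 84315 / (1.732 × 230 × 0.842) = 251 A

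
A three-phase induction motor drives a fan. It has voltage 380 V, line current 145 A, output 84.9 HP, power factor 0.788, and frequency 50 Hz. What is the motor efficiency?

84.2 %

P_out = 84.9 × 746 = 63335 W
P_in = √3·V_L·I_L·cosφ = 1.732 × 380 × 145 × 0.788 = 75201 W
η = P_out / P_in = 63335 / 75201 = 0.842 = 84.2%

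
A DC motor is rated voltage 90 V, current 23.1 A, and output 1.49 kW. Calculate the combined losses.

P_in = V·I = 90×23.1 = 2079 W
P_out = 1490 W
Losses = P_in − P_out = 2079 − 1490 = 589 W

589 W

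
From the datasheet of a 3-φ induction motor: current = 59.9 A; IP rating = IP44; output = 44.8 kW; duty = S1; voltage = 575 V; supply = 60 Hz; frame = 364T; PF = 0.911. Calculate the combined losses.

9550 W

P_in = √3·V·I·cosφ = 1.732×575×59.9×0.911 = 54345 W
P_out = 44800 W
Losses = P_in − P_out = 54345 − 44800 = 9545 W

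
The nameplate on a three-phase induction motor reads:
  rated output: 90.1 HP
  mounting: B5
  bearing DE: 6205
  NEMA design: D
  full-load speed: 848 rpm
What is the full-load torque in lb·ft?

558 lb·ft

P_out = 90.1 × 746 = 67215 W
ω = 2π × 848/60 = 88.8 rad/s
τ = P_out/ω = 67215/88.8 = 756.9 N·m
In lb·ft: 756.9/1.356 = 558 lb·ft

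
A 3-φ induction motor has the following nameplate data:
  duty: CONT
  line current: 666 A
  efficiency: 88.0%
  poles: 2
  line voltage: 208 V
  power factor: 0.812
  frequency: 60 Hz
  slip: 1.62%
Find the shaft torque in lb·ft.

P_in = √3·V·I·cosφ = 1.732 × 208 × 666 × 0.812 = 194824 W
P_out = η·P_in = 0.88 × 194824 = 171445 W
n_s = 120×60/2 = 3600 rpm; n = 3600×(1−0.0162) = 3542 rpm
ω = 2π×3542/60 = 370.9 rad/s
τ = P_out/ω = 171445/370.9 = 462.2 N·m
In lb·ft: 462.2/1.356 = 341 lb·ft

341 lb·ft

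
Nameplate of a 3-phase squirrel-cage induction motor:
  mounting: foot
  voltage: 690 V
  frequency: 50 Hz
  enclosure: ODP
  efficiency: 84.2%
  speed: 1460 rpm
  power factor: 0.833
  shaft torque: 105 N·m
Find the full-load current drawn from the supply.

19.2 A

ω = 2π×1460/60 = 152.9 rad/s; P_out = τω = 105 × 152.9 = 16055 W
P_in = P_out / η = 16055 / 0.842 = 19068 W
I_L = P_in / (√3·V_L·cosφ) = 19068 / (1.732 × 690 × 0.833) = 19.2 A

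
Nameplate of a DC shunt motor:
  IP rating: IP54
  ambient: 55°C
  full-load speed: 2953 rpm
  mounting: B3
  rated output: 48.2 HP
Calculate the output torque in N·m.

P_out = 48.2 × 746 = 35957 W
ω = 2π × 2953/60 = 309.2 rad/s
τ = P_out/ω = 35957/309.2 = 116 N·m

116 N·m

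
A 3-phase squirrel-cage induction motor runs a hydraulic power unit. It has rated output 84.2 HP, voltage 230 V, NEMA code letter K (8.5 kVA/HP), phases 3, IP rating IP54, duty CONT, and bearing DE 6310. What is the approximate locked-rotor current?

1800 A

S_LR = 8.5 × 84.2 = 715.7 kVA
I_LR = S_LR/(√3·V_L) = 715700/(1.732×230) = 1800 A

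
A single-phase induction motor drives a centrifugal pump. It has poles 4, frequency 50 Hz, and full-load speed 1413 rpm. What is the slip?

n_s = 120f/p = 120×50/4 = 1500 rpm
s = (n_s − n)/n_s = (1500 − 1413)/1500 = 0.0580

5.8 %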